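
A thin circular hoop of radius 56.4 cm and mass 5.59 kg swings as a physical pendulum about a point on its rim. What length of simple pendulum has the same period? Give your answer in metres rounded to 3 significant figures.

The equivalent simple-pendulum length is L_eq = I/(md), where I is about the pivot and d = 0.5640 m.
I_cm = mR² = 1.778 kg·m², so I = I_cm + md² = 1.778 + 1.778 = 3.556 kg·m².
L_eq = 3.556/(5.59 × 0.5640) = 1.13 m.

1.13 m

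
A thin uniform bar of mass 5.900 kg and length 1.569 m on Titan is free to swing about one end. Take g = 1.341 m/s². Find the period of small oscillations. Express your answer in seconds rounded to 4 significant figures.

5.549 s

For a physical pendulum T = 2π√(I/(mgd)), with d = 0.78450 m from pivot to centre of mass.
I_cm = mL²/12 = 5.900 × 1.569²/12 = 1.2104 kg·m²; I = I_cm + md² = 1.2104 + 5.900 × 0.78450² = 4.8415 kg·m².
T = 2π√(4.8415/(5.900 × 1.341 × 0.78450)) = 5.549 s.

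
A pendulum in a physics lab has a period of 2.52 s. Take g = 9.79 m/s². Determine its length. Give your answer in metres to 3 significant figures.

From T = 2π√(L/g), L = gT²/(4π²) = 9.79 × 2.520²/(4π²) = 1.57 m.

1.57 m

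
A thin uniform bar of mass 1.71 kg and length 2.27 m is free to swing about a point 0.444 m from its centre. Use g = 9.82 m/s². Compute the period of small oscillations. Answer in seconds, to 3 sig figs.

2.38 s

For a physical pendulum T = 2π√(I/(mgd)), with d = 0.4440 m from pivot to centre of mass.
I_cm = mL²/12 = 1.71 × 2.27²/12 = 0.7343 kg·m²; I = I_cm + md² = 0.7343 + 1.71 × 0.4440² = 1.071 kg·m².
T = 2π√(1.071/(1.71 × 9.82 × 0.4440)) = 2.38 s.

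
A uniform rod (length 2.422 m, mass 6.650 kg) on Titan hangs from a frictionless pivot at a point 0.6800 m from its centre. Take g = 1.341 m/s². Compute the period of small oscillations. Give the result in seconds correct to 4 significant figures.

For a physical pendulum T = 2π√(I/(mgd)), with d = 0.68000 m from pivot to centre of mass.
I_cm = mL²/12 = 6.650 × 2.422²/12 = 3.2508 kg·m²; I = I_cm + md² = 3.2508 + 6.650 × 0.68000² = 6.3257 kg·m².
T = 2π√(6.3257/(6.650 × 1.341 × 0.68000)) = 6.417 s.

6.417 s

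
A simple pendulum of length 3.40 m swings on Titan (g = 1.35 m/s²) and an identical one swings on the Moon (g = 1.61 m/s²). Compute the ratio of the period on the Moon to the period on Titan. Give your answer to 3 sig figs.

0.916

T ∝ 1/√g, so T₂/T₁ = √(g₁/g₂) = √(1.35/1.61) = 0.916.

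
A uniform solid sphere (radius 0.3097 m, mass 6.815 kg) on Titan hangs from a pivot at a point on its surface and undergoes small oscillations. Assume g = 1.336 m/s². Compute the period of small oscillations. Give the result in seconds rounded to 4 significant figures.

3.579 s

I_cm = (2/5)mr² = 0.26146 kg·m². The pivot is at distance d = 0.3097 m from the centre of mass.
By the parallel-axis theorem, I = I_cm + md² = 0.26146 + 0.65365 = 0.91512 kg·m².
T = 2π√(I/(mgd)) = 2π√(0.91512/(6.815 × 1.336 × 0.3097)) = 3.579 s.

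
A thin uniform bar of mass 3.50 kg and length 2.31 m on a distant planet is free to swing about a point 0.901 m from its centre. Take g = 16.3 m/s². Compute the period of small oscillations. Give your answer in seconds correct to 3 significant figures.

1.84 s

For a physical pendulum T = 2π√(I/(mgd)), with d = 0.9010 m from pivot to centre of mass.
I_cm = mL²/12 = 3.50 × 2.31²/12 = 1.556 kg·m²; I = I_cm + md² = 1.556 + 3.50 × 0.9010² = 4.398 kg·m².
T = 2π√(4.398/(3.50 × 16.3 × 0.9010)) = 1.84 s.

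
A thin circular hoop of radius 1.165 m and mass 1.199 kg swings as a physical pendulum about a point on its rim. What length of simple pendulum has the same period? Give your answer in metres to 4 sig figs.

The equivalent simple-pendulum length is L_eq = I/(md), where I is about the pivot and d = 1.1650 m.
I_cm = mR² = 1.6273 kg·m², so I = I_cm + md² = 1.6273 + 1.6273 = 3.2546 kg·m².
L_eq = 3.2546/(1.199 × 1.1650) = 2.330 m.

2.330 m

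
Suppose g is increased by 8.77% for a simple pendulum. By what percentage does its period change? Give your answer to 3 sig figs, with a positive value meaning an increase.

-4.12%

T ∝ 1/√g, so T'/T = 1/√(1.088) = 0.9588.
Percentage change in T = (0.9588 − 1) × 100% = -4.12%.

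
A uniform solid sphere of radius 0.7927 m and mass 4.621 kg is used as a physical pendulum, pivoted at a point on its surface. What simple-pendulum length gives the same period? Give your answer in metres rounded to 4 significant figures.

The equivalent simple-pendulum length is L_eq = I/(md), where I is about the pivot and d = 0.79270 m.
I_cm = (2/5)mR² = 1.1615 kg·m², so I = I_cm + md² = 1.1615 + 2.9037 = 4.0652 kg·m².
L_eq = 4.0652/(4.621 × 0.79270) = 1.110 m.

1.110 m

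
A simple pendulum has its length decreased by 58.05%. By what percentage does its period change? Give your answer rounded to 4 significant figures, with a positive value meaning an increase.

T ∝ √L, so T'/T = √(0.41950) = 0.64769.
Percentage change in T = (0.64769 − 1) × 100% = -35.23%.

-35.23%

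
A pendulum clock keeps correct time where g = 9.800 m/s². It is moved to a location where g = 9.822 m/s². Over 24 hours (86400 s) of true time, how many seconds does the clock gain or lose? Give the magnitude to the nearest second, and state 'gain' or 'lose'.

gain 97 s

The clock's period scales as T ∝ 1/√g, so T'/T = √(9.800/9.822) = 0.998879.
In 86400 s of true time the clock registers 86400/0.998879 = 86496.9 s, so it gains 97 s.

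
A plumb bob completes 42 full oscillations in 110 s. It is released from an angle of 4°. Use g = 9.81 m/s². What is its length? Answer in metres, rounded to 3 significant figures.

1.70 m

T = 110/42 = 2.619 s.
From T = 2π√(L/g), L = gT²/(4π²) = 9.81 × 2.619²/(4π²) = 1.70 m.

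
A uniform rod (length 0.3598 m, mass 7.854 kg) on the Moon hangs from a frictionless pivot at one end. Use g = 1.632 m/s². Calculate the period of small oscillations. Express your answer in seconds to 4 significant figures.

For a physical pendulum T = 2π√(I/(mgd)), with d = 0.17990 m from pivot to centre of mass.
I_cm = mL²/12 = 7.854 × 0.3598²/12 = 0.084729 kg·m²; I = I_cm + md² = 0.084729 + 7.854 × 0.17990² = 0.33892 kg·m².
T = 2π√(0.33892/(7.854 × 1.632 × 0.17990)) = 2.409 s.

2.409 s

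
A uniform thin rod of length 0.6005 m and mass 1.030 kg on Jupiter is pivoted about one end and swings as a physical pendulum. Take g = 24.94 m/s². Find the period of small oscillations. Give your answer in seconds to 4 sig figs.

0.7961 s

For a physical pendulum T = 2π√(I/(mgd)), with d = 0.30025 m from pivot to centre of mass.
I_cm = mL²/12 = 1.030 × 0.6005²/12 = 0.030952 kg·m²; I = I_cm + md² = 0.030952 + 1.030 × 0.30025² = 0.12381 kg·m².
T = 2π√(0.12381/(1.030 × 24.94 × 0.30025)) = 0.7961 s.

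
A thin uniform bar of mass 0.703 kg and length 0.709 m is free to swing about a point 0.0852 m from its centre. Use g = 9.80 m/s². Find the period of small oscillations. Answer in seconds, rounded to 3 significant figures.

For a physical pendulum T = 2π√(I/(mgd)), with d = 0.08520 m from pivot to centre of mass.
I_cm = mL²/12 = 0.703 × 0.709²/12 = 0.02945 kg·m²; I = I_cm + md² = 0.02945 + 0.703 × 0.08520² = 0.03455 kg·m².
T = 2π√(0.03455/(0.703 × 9.80 × 0.08520)) = 1.52 s.

1.52 s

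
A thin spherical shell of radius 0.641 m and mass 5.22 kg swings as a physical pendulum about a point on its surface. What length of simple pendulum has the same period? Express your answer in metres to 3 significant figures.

The equivalent simple-pendulum length is L_eq = I/(md), where I is about the pivot and d = 0.6410 m.
I_cm = (2/3)mR² = 1.430 kg·m², so I = I_cm + md² = 1.430 + 2.145 = 3.575 kg·m².
L_eq = 3.575/(5.22 × 0.6410) = 1.07 m.

1.07 m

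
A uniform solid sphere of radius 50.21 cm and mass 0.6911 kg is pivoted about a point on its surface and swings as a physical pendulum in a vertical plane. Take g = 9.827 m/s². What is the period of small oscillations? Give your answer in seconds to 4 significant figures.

I_cm = (2/5)mr² = 0.069692 kg·m². The pivot is at distance d = 0.5021 m from the centre of mass.
By the parallel-axis theorem, I = I_cm + md² = 0.069692 + 0.17423 = 0.24392 kg·m².
T = 2π√(I/(mgd)) = 2π√(0.24392/(0.6911 × 9.827 × 0.5021)) = 1.680 s.

1.680 s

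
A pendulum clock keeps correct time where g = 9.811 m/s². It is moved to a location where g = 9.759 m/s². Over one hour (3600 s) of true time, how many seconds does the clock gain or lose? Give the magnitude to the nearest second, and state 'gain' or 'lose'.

lose 10 s

The clock's period scales as T ∝ 1/√g, so T'/T = √(9.811/9.759) = 1.00266.
In 3600 s of true time the clock registers 3600/1.00266 = 3590.4 s, so it loses 10 s.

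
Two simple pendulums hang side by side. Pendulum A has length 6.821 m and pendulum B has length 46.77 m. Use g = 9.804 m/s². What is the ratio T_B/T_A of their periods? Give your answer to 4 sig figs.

2.619

T ∝ √L, so T_B/T_A = √(L_B/L_A) = √(46.77/6.821) = 2.619.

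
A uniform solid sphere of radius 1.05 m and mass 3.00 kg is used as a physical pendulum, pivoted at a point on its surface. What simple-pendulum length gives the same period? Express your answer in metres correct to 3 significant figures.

1.47 m

The equivalent simple-pendulum length is L_eq = I/(md), where I is about the pivot and d = 1.050 m.
I_cm = (2/5)mR² = 1.323 kg·m², so I = I_cm + md² = 1.323 + 3.308 = 4.631 kg·m².
L_eq = 4.631/(3.00 × 1.050) = 1.47 m.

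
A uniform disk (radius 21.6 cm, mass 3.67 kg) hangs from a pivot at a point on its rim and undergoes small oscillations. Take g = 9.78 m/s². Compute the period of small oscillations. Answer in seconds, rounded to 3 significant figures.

I_cm = ½mr² = 0.08561 kg·m². The pivot is at distance d = 0.216 m from the centre of mass.
By the parallel-axis theorem, I = I_cm + md² = 0.08561 + 0.1712 = 0.2568 kg·m².
T = 2π√(I/(mgd)) = 2π√(0.2568/(3.67 × 9.78 × 0.216)) = 1.14 s.

1.14 s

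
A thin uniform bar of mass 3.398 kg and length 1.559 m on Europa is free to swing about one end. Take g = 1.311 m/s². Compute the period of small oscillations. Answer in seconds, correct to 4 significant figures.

5.594 s

For a physical pendulum T = 2π√(I/(mgd)), with d = 0.77950 m from pivot to centre of mass.
I_cm = mL²/12 = 3.398 × 1.559²/12 = 0.68823 kg·m²; I = I_cm + md² = 0.68823 + 3.398 × 0.77950² = 2.7529 kg·m².
T = 2π√(2.7529/(3.398 × 1.311 × 0.77950)) = 5.594 s.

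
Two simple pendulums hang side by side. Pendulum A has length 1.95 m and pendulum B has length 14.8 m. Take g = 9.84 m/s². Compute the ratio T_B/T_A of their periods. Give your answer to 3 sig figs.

T ∝ √L, so T_B/T_A = √(L_B/L_A) = √(14.8/1.95) = 2.75.

2.75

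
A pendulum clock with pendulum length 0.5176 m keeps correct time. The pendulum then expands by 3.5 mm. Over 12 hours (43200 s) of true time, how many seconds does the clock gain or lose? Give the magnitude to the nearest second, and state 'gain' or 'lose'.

T ∝ √L, so T'/T = √(0.52110/0.5176) = 1.00338.
In 43200 s of true time the clock registers 43200/1.00338 = 43054.7 s, so it loses 145 s.

lose 145 s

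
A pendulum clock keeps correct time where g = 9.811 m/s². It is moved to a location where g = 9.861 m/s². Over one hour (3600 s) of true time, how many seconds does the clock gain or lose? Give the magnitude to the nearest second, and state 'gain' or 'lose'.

gain 9 s

The clock's period scales as T ∝ 1/√g, so T'/T = √(9.811/9.861) = 0.997462.
In 3600 s of true time the clock registers 3600/0.997462 = 3609.2 s, so it gains 9 s.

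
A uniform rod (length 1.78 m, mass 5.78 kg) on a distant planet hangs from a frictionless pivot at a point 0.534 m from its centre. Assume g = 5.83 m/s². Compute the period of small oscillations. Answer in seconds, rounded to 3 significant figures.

For a physical pendulum T = 2π√(I/(mgd)), with d = 0.5340 m from pivot to centre of mass.
I_cm = mL²/12 = 5.78 × 1.78²/12 = 1.526 kg·m²; I = I_cm + md² = 1.526 + 5.78 × 0.5340² = 3.174 kg·m².
T = 2π√(3.174/(5.78 × 5.83 × 0.5340)) = 2.64 s.

2.64 s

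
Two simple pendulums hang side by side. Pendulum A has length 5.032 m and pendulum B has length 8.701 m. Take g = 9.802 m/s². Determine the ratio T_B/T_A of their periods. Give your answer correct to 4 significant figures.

1.315

T ∝ √L, so T_B/T_A = √(L_B/L_A) = √(8.701/5.032) = 1.315.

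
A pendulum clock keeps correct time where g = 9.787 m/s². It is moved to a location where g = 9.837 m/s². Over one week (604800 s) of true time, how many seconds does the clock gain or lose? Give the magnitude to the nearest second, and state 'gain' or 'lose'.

The clock's period scales as T ∝ 1/√g, so T'/T = √(9.787/9.837) = 0.997455.
In 604800 s of true time the clock registers 604800/0.997455 = 606342.9 s, so it gains 1543 s.

gain 1543 s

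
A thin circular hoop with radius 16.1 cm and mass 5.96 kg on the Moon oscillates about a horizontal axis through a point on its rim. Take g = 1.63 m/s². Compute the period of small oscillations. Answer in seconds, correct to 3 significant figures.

2.79 s

I_cm = mr² = 0.1545 kg·m². The pivot is at distance d = 0.161 m from the centre of mass.
By the parallel-axis theorem, I = I_cm + md² = 0.1545 + 0.1545 = 0.3090 kg·m².
T = 2π√(I/(mgd)) = 2π√(0.3090/(5.96 × 1.63 × 0.161)) = 2.79 s.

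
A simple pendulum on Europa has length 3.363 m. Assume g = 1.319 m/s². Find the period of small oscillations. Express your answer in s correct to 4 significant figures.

10.03 s

T = 2π√(L/g) = 2π√(3.363/1.319) = 2π × 1.5968 = 10.03 s.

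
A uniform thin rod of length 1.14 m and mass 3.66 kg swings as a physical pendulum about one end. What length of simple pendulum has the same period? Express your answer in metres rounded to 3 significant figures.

0.760 m

The equivalent simple-pendulum length is L_eq = I/(md), where I is about the pivot and d = 0.5700 m.
I_cm = (1/12)mL² = 0.3964 kg·m², so I = I_cm + md² = 0.3964 + 1.189 = 1.586 kg·m².
L_eq = 1.586/(3.66 × 0.5700) = 0.760 m.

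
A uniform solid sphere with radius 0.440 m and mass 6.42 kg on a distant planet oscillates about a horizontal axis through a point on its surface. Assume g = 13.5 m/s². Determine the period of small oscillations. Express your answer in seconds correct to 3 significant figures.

1.34 s

I_cm = (2/5)mr² = 0.4972 kg·m². The pivot is at distance d = 0.440 m from the centre of mass.
By the parallel-axis theorem, I = I_cm + md² = 0.4972 + 1.243 = 1.740 kg·m².
T = 2π√(I/(mgd)) = 2π√(1.740/(6.42 × 13.5 × 0.440)) = 1.34 s.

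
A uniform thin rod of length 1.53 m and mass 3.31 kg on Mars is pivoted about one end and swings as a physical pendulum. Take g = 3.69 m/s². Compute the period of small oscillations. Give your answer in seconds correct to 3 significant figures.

3.30 s

For a physical pendulum T = 2π√(I/(mgd)), with d = 0.7650 m from pivot to centre of mass.
I_cm = mL²/12 = 3.31 × 1.53²/12 = 0.6457 kg·m²; I = I_cm + md² = 0.6457 + 3.31 × 0.7650² = 2.583 kg·m².
T = 2π√(2.583/(3.31 × 3.69 × 0.7650)) = 3.30 s.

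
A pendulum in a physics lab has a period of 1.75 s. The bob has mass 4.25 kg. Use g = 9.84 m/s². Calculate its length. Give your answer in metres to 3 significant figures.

From T = 2π√(L/g), L = gT²/(4π²) = 9.84 × 1.750²/(4π²) = 0.763 m.

0.763 m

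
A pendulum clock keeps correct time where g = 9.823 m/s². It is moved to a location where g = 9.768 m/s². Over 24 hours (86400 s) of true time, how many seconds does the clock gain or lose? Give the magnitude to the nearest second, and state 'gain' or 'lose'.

lose 242 s

The clock's period scales as T ∝ 1/√g, so T'/T = √(9.823/9.768) = 1.00281.
In 86400 s of true time the clock registers 86400/1.00281 = 86157.8 s, so it loses 242 s.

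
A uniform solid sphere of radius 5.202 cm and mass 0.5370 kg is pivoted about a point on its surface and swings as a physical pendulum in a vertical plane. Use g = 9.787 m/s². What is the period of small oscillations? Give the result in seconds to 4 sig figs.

I_cm = (2/5)mr² = 0.00058127 kg·m². The pivot is at distance d = 0.05202 m from the centre of mass.
By the parallel-axis theorem, I = I_cm + md² = 0.00058127 + 0.0014532 = 0.0020344 kg·m².
T = 2π√(I/(mgd)) = 2π√(0.0020344/(0.5370 × 9.787 × 0.05202)) = 0.5420 s.

0.5420 s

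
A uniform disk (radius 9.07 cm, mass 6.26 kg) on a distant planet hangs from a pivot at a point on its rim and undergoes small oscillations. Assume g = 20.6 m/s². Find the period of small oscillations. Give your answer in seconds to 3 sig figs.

0.511 s

I_cm = ½mr² = 0.02575 kg·m². The pivot is at distance d = 0.0907 m from the centre of mass.
By the parallel-axis theorem, I = I_cm + md² = 0.02575 + 0.05150 = 0.07725 kg·m².
T = 2π√(I/(mgd)) = 2π√(0.07725/(6.26 × 20.6 × 0.0907)) = 0.511 s.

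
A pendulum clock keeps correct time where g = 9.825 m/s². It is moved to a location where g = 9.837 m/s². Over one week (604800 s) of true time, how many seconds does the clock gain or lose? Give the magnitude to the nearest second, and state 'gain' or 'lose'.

The clock's period scales as T ∝ 1/√g, so T'/T = √(9.825/9.837) = 0.999390.
In 604800 s of true time the clock registers 604800/0.999390 = 605169.2 s, so it gains 369 s.

gain 369 s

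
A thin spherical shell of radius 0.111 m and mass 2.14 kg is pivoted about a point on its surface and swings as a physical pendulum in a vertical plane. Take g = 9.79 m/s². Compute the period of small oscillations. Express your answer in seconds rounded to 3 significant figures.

0.864 s

I_cm = (2/3)mr² = 0.01758 kg·m². The pivot is at distance d = 0.111 m from the centre of mass.
By the parallel-axis theorem, I = I_cm + md² = 0.01758 + 0.02637 = 0.04394 kg·m².
T = 2π√(I/(mgd)) = 2π√(0.04394/(2.14 × 9.79 × 0.111)) = 0.864 s.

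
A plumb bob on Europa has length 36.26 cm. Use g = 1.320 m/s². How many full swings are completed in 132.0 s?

T = 2π√(L/g) = 2π√(0.3626/1.320) = 3.2931 s.
Number of complete oscillations = ⌊132.0/3.2931⌋ = ⌊40.084⌋ = 40.

40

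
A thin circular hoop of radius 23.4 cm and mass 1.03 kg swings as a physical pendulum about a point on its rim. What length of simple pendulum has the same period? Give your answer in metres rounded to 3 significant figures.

0.468 m

The equivalent simple-pendulum length is L_eq = I/(md), where I is about the pivot and d = 0.2340 m.
I_cm = mR² = 0.05640 kg·m², so I = I_cm + md² = 0.05640 + 0.05640 = 0.1128 kg·m².
L_eq = 0.1128/(1.03 × 0.2340) = 0.468 m.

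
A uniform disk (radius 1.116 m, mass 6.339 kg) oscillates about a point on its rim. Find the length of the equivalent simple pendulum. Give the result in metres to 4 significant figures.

The equivalent simple-pendulum length is L_eq = I/(md), where I is about the pivot and d = 1.1160 m.
I_cm = ½mR² = 3.9475 kg·m², so I = I_cm + md² = 3.9475 + 7.8949 = 11.842 kg·m².
L_eq = 11.842/(6.339 × 1.1160) = 1.674 m.

1.674 m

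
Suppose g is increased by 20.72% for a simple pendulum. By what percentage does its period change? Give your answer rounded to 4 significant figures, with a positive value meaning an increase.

-8.986%

T ∝ 1/√g, so T'/T = 1/√(1.2072) = 0.91014.
Percentage change in T = (0.91014 − 1) × 100% = -8.986%.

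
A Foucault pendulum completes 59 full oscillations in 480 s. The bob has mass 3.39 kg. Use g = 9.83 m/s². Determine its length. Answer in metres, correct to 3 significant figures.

T = 480/59 = 8.136 s.
From T = 2π√(L/g), L = gT²/(4π²) = 9.83 × 8.136²/(4π²) = 16.5 m.

16.5 m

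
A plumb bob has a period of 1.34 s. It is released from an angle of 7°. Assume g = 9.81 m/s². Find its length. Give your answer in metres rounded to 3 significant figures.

From T = 2π√(L/g), L = gT²/(4π²) = 9.81 × 1.340²/(4π²) = 0.446 m.

0.446 m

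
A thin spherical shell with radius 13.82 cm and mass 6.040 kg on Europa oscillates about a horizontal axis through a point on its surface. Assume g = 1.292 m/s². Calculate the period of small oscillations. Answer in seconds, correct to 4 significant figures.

I_cm = (2/3)mr² = 0.076906 kg·m². The pivot is at distance d = 0.1382 m from the centre of mass.
By the parallel-axis theorem, I = I_cm + md² = 0.076906 + 0.11536 = 0.19227 kg·m².
T = 2π√(I/(mgd)) = 2π√(0.19227/(6.040 × 1.292 × 0.1382)) = 2.653 s.

2.653 s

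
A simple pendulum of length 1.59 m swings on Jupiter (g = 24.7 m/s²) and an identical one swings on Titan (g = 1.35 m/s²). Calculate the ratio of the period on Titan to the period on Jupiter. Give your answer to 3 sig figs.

4.28

T ∝ 1/√g, so T₂/T₁ = √(g₁/g₂) = √(24.7/1.35) = 4.28.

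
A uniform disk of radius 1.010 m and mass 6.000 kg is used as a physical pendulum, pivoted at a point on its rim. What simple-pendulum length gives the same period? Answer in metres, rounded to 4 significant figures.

The equivalent simple-pendulum length is L_eq = I/(md), where I is about the pivot and d = 1.0100 m.
I_cm = ½mR² = 3.0603 kg·m², so I = I_cm + md² = 3.0603 + 6.1206 = 9.1809 kg·m².
L_eq = 9.1809/(6.000 × 1.0100) = 1.515 m.

1.515 m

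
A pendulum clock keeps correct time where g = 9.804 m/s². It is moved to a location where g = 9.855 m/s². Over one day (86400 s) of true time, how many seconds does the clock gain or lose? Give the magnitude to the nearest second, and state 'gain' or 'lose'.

gain 224 s

The clock's period scales as T ∝ 1/√g, so T'/T = √(9.804/9.855) = 0.997409.
In 86400 s of true time the clock registers 86400/0.997409 = 86624.4 s, so it gains 224 s.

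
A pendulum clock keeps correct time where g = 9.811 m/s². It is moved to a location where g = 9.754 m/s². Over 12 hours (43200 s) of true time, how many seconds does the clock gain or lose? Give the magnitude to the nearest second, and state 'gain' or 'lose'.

The clock's period scales as T ∝ 1/√g, so T'/T = √(9.811/9.754) = 1.00292.
In 43200 s of true time the clock registers 43200/1.00292 = 43074.3 s, so it loses 126 s.

lose 126 s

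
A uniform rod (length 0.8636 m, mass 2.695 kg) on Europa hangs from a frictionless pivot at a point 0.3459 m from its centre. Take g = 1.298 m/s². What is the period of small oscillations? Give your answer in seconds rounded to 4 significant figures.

3.998 s

For a physical pendulum T = 2π√(I/(mgd)), with d = 0.34590 m from pivot to centre of mass.
I_cm = mL²/12 = 2.695 × 0.8636²/12 = 0.16750 kg·m²; I = I_cm + md² = 0.16750 + 2.695 × 0.34590² = 0.48994 kg·m².
T = 2π√(0.48994/(2.695 × 1.298 × 0.34590)) = 3.998 s.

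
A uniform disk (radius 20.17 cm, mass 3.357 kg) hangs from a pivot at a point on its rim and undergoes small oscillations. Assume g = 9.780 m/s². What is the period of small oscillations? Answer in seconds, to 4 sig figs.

I_cm = ½mr² = 0.068286 kg·m². The pivot is at distance d = 0.2017 m from the centre of mass.
By the parallel-axis theorem, I = I_cm + md² = 0.068286 + 0.13657 = 0.20486 kg·m².
T = 2π√(I/(mgd)) = 2π√(0.20486/(3.357 × 9.780 × 0.2017)) = 1.105 s.

1.105 s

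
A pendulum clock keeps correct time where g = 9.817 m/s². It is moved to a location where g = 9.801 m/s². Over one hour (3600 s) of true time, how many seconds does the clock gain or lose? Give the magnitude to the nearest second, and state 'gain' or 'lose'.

lose 3 s

The clock's period scales as T ∝ 1/√g, so T'/T = √(9.817/9.801) = 1.00082.
In 3600 s of true time the clock registers 3600/1.00082 = 3597.1 s, so it loses 3 s.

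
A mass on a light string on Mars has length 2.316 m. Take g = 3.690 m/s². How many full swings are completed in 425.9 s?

85

T = 2π√(L/g) = 2π√(2.316/3.690) = 4.9778 s.
Number of complete oscillations = ⌊425.9/4.9778⌋ = ⌊85.560⌋ = 85.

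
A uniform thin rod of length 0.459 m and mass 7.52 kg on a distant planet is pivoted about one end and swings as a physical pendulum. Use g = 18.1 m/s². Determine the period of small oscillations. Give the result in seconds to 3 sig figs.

0.817 s

For a physical pendulum T = 2π√(I/(mgd)), with d = 0.2295 m from pivot to centre of mass.
I_cm = mL²/12 = 7.52 × 0.459²/12 = 0.1320 kg·m²; I = I_cm + md² = 0.1320 + 7.52 × 0.2295² = 0.5281 kg·m².
T = 2π√(0.5281/(7.52 × 18.1 × 0.2295)) = 0.817 s.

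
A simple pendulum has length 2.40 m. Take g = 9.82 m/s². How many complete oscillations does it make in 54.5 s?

17

T = 2π√(L/g) = 2π√(2.40/9.82) = 3.106 s.
Number of complete oscillations = ⌊54.5/3.106⌋ = ⌊17.55⌋ = 17.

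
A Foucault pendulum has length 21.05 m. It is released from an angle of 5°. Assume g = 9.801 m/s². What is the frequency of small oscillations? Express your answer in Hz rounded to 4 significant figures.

0.1086 Hz

T = 2π√(L/g) = 2π√(21.05/9.801) = 9.2081 s, so f = 1/T = 0.1086 Hz.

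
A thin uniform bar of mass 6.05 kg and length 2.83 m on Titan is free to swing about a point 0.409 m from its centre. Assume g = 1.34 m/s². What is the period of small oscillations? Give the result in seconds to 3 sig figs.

For a physical pendulum T = 2π√(I/(mgd)), with d = 0.4090 m from pivot to centre of mass.
I_cm = mL²/12 = 6.05 × 2.83²/12 = 4.038 kg·m²; I = I_cm + md² = 4.038 + 6.05 × 0.4090² = 5.050 kg·m².
T = 2π√(5.050/(6.05 × 1.34 × 0.4090)) = 7.75 s.

7.75 s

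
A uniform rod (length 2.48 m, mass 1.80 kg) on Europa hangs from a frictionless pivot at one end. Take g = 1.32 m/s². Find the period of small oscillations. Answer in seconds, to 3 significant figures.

For a physical pendulum T = 2π√(I/(mgd)), with d = 1.240 m from pivot to centre of mass.
I_cm = mL²/12 = 1.80 × 2.48²/12 = 0.9226 kg·m²; I = I_cm + md² = 0.9226 + 1.80 × 1.240² = 3.690 kg·m².
T = 2π√(3.690/(1.80 × 1.32 × 1.240)) = 7.03 s.

7.03 s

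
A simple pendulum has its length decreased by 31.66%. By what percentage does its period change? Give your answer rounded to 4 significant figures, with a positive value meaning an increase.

T ∝ √L, so T'/T = √(0.68340) = 0.82668.
Percentage change in T = (0.82668 − 1) × 100% = -17.33%.

-17.33%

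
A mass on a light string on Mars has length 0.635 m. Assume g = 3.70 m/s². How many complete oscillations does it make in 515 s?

197

T = 2π√(L/g) = 2π√(0.635/3.70) = 2.603 s.
Number of complete oscillations = ⌊515/2.603⌋ = ⌊197.9⌋ = 197.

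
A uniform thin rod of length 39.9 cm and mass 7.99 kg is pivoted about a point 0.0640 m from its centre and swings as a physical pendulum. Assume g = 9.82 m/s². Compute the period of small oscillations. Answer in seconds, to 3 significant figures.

For a physical pendulum T = 2π√(I/(mgd)), with d = 0.06400 m from pivot to centre of mass.
I_cm = mL²/12 = 7.99 × 0.399²/12 = 0.1060 kg·m²; I = I_cm + md² = 0.1060 + 7.99 × 0.06400² = 0.1387 kg·m².
T = 2π√(0.1387/(7.99 × 9.82 × 0.06400)) = 1.04 s.

1.04 s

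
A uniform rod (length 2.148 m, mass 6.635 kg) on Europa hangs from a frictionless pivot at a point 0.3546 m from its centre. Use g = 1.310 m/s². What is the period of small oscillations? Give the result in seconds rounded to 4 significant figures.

6.585 s

For a physical pendulum T = 2π√(I/(mgd)), with d = 0.35460 m from pivot to centre of mass.
I_cm = mL²/12 = 6.635 × 2.148²/12 = 2.5511 kg·m²; I = I_cm + md² = 2.5511 + 6.635 × 0.35460² = 3.3854 kg·m².
T = 2π√(3.3854/(6.635 × 1.310 × 0.35460)) = 6.585 s.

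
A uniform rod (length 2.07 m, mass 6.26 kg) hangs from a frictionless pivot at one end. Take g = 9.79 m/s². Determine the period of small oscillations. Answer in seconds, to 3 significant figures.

For a physical pendulum T = 2π√(I/(mgd)), with d = 1.035 m from pivot to centre of mass.
I_cm = mL²/12 = 6.26 × 2.07²/12 = 2.235 kg·m²; I = I_cm + md² = 2.235 + 6.26 × 1.035² = 8.941 kg·m².
T = 2π√(8.941/(6.26 × 9.79 × 1.035)) = 2.36 s.

2.36 s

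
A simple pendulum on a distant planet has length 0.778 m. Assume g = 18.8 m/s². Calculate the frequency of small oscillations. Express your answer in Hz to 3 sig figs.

T = 2π√(L/g) = 2π√(0.778/18.8) = 1.278 s, so f = 1/T = 0.782 Hz.

0.782 Hz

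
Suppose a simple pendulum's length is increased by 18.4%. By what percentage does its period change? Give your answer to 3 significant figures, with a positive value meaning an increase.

T ∝ √L, so T'/T = √(1.184) = 1.088.
Percentage change in T = (1.088 − 1) × 100% = 8.81%.

8.81%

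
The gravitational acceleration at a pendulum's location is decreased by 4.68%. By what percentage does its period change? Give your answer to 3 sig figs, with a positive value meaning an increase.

T ∝ 1/√g, so T'/T = 1/√(0.9532) = 1.024.
Percentage change in T = (1.024 − 1) × 100% = 2.43%.

2.43%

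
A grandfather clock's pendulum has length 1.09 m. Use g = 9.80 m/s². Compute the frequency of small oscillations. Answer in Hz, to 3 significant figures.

T = 2π√(L/g) = 2π√(1.09/9.80) = 2.095 s, so f = 1/T = 0.477 Hz.

0.477 Hz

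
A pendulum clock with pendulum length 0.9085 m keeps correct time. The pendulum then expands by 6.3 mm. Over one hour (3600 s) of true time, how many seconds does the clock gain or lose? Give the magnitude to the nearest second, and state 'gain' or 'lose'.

T ∝ √L, so T'/T = √(0.91480/0.9085) = 1.00346.
In 3600 s of true time the clock registers 3600/1.00346 = 3587.6 s, so it loses 12 s.

lose 12 s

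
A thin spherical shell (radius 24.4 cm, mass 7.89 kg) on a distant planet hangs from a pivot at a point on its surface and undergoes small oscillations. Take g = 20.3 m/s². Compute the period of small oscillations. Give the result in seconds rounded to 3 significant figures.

I_cm = (2/3)mr² = 0.3132 kg·m². The pivot is at distance d = 0.244 m from the centre of mass.
By the parallel-axis theorem, I = I_cm + md² = 0.3132 + 0.4697 = 0.7829 kg·m².
T = 2π√(I/(mgd)) = 2π√(0.7829/(7.89 × 20.3 × 0.244)) = 0.889 s.

0.889 s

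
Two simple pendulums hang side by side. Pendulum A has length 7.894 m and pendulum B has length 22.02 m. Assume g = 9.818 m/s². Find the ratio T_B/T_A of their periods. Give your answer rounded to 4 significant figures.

T ∝ √L, so T_B/T_A = √(L_B/L_A) = √(22.02/7.894) = 1.670.

1.670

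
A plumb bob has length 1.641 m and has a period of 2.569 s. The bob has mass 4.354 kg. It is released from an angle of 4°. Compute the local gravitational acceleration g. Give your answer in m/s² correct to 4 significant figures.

From T = 2π√(L/g), g = 4π²L/T² = 4π² × 1.641/2.5690² = 9.816 m/s².

9.816 m/s²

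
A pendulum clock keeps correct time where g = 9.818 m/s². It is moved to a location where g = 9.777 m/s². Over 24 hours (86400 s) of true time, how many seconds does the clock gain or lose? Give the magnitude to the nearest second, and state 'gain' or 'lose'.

lose 181 s

The clock's period scales as T ∝ 1/√g, so T'/T = √(9.818/9.777) = 1.00209.
In 86400 s of true time the clock registers 86400/1.00209 = 86219.4 s, so it loses 181 s.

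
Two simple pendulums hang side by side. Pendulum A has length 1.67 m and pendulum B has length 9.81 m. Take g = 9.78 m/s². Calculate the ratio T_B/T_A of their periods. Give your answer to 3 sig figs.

T ∝ √L, so T_B/T_A = √(L_B/L_A) = √(9.81/1.67) = 2.42.

2.42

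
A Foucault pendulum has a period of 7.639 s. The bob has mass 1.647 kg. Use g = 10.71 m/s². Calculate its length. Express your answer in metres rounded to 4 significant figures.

From T = 2π√(L/g), L = gT²/(4π²) = 10.71 × 7.6390²/(4π²) = 15.83 m.

15.83 m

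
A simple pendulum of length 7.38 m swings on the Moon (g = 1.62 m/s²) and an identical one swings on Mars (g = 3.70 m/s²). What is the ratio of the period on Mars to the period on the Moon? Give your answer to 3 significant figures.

T ∝ 1/√g, so T₂/T₁ = √(g₁/g₂) = √(1.62/3.70) = 0.662.

0.662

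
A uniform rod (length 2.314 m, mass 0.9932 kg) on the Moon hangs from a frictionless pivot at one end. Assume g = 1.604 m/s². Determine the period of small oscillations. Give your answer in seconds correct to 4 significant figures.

6.162 s

For a physical pendulum T = 2π√(I/(mgd)), with d = 1.1570 m from pivot to centre of mass.
I_cm = mL²/12 = 0.9932 × 2.314²/12 = 0.44318 kg·m²; I = I_cm + md² = 0.44318 + 0.9932 × 1.1570² = 1.7727 kg·m².
T = 2π√(1.7727/(0.9932 × 1.604 × 1.1570)) = 6.162 s.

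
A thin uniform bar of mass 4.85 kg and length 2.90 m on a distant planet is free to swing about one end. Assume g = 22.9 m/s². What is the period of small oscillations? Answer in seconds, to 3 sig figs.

1.83 s

For a physical pendulum T = 2π√(I/(mgd)), with d = 1.450 m from pivot to centre of mass.
I_cm = mL²/12 = 4.85 × 2.90²/12 = 3.399 kg·m²; I = I_cm + md² = 3.399 + 4.85 × 1.450² = 13.60 kg·m².
T = 2π√(13.60/(4.85 × 22.9 × 1.450)) = 1.83 s.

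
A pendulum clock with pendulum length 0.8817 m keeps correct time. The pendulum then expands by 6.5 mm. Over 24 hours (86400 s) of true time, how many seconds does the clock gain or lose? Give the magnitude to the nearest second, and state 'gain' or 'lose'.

lose 317 s

T ∝ √L, so T'/T = √(0.88820/0.8817) = 1.00368.
In 86400 s of true time the clock registers 86400/1.00368 = 86083.3 s, so it loses 317 s.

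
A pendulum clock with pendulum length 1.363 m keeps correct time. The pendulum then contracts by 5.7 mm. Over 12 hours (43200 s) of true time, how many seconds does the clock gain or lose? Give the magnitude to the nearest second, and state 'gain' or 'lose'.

T ∝ √L, so T'/T = √(1.35730/1.363) = 0.997907.
In 43200 s of true time the clock registers 43200/0.997907 = 43290.6 s, so it gains 91 s.

gain 91 s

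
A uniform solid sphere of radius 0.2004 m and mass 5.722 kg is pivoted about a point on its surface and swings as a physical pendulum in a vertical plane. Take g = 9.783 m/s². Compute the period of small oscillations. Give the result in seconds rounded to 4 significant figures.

1.064 s

I_cm = (2/5)mr² = 0.091919 kg·m². The pivot is at distance d = 0.2004 m from the centre of mass.
By the parallel-axis theorem, I = I_cm + md² = 0.091919 + 0.22980 = 0.32172 kg·m².
T = 2π√(I/(mgd)) = 2π√(0.32172/(5.722 × 9.783 × 0.2004)) = 1.064 s.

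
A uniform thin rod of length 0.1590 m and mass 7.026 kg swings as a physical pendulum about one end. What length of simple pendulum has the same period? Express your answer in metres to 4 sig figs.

The equivalent simple-pendulum length is L_eq = I/(md), where I is about the pivot and d = 0.079500 m.
I_cm = (1/12)mL² = 0.014802 kg·m², so I = I_cm + md² = 0.014802 + 0.044406 = 0.059208 kg·m².
L_eq = 0.059208/(7.026 × 0.079500) = 0.1060 m.

0.1060 m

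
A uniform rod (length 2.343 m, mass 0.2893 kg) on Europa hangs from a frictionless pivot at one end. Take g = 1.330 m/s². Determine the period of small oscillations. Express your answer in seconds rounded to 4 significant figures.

For a physical pendulum T = 2π√(I/(mgd)), with d = 1.1715 m from pivot to centre of mass.
I_cm = mL²/12 = 0.2893 × 2.343²/12 = 0.13235 kg·m²; I = I_cm + md² = 0.13235 + 0.2893 × 1.1715² = 0.52939 kg·m².
T = 2π√(0.52939/(0.2893 × 1.330 × 1.1715)) = 6.809 s.

6.809 s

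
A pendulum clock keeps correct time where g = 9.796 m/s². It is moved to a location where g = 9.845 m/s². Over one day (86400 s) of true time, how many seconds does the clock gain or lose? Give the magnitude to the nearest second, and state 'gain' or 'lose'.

gain 216 s

The clock's period scales as T ∝ 1/√g, so T'/T = √(9.796/9.845) = 0.997508.
In 86400 s of true time the clock registers 86400/0.997508 = 86615.8 s, so it gains 216 s.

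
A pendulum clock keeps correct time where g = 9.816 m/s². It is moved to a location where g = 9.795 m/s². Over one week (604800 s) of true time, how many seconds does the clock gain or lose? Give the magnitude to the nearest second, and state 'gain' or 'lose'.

lose 647 s

The clock's period scales as T ∝ 1/√g, so T'/T = √(9.816/9.795) = 1.00107.
In 604800 s of true time the clock registers 604800/1.00107 = 604152.7 s, so it loses 647 s.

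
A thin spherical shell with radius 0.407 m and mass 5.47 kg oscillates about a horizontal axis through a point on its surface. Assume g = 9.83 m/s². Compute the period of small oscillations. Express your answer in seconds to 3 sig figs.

1.65 s

I_cm = (2/3)mr² = 0.6041 kg·m². The pivot is at distance d = 0.407 m from the centre of mass.
By the parallel-axis theorem, I = I_cm + md² = 0.6041 + 0.9061 = 1.510 kg·m².
T = 2π√(I/(mgd)) = 2π√(1.510/(5.47 × 9.83 × 0.407)) = 1.65 s.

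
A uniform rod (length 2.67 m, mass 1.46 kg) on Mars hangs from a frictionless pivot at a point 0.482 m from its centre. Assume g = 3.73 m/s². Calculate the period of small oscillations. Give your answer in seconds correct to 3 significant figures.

For a physical pendulum T = 2π√(I/(mgd)), with d = 0.4820 m from pivot to centre of mass.
I_cm = mL²/12 = 1.46 × 2.67²/12 = 0.8673 kg·m²; I = I_cm + md² = 0.8673 + 1.46 × 0.4820² = 1.207 kg·m².
T = 2π√(1.207/(1.46 × 3.73 × 0.4820)) = 4.26 s.

4.26 s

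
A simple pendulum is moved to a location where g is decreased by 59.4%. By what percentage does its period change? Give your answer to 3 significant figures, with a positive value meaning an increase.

56.9%

T ∝ 1/√g, so T'/T = 1/√(0.4060) = 1.569.
Percentage change in T = (1.569 − 1) × 100% = 56.9%.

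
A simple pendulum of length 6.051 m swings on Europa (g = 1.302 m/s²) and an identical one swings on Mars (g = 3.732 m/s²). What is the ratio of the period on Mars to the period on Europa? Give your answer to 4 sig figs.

0.5907

T ∝ 1/√g, so T₂/T₁ = √(g₁/g₂) = √(1.302/3.732) = 0.5907.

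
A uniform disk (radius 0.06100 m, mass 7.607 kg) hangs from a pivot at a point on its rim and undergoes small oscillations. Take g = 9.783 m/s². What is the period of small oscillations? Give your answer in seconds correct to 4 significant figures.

I_cm = ½mr² = 0.014153 kg·m². The pivot is at distance d = 0.06100 m from the centre of mass.
By the parallel-axis theorem, I = I_cm + md² = 0.014153 + 0.028306 = 0.042458 kg·m².
T = 2π√(I/(mgd)) = 2π√(0.042458/(7.607 × 9.783 × 0.06100)) = 0.6077 s.

0.6077 s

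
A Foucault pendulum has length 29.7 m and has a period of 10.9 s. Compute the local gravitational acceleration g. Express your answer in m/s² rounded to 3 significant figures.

9.87 m/s²

From T = 2π√(L/g), g = 4π²L/T² = 4π² × 29.7/10.90² = 9.87 m/s².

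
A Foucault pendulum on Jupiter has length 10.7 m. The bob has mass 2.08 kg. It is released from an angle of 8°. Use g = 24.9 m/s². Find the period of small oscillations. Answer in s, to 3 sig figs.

T = 2π√(L/g) = 2π√(10.7/24.9) = 2π × 0.6555 = 4.12 s.

4.12 s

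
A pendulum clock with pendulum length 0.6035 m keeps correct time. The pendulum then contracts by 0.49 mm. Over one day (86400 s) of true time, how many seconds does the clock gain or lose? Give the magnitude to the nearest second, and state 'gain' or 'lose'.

T ∝ √L, so T'/T = √(0.60301/0.6035) = 0.999594.
In 86400 s of true time the clock registers 86400/0.999594 = 86435.1 s, so it gains 35 s.

gain 35 s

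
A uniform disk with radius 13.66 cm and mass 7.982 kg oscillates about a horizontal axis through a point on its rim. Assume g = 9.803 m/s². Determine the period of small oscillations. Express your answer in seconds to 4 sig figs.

I_cm = ½mr² = 0.074470 kg·m². The pivot is at distance d = 0.1366 m from the centre of mass.
By the parallel-axis theorem, I = I_cm + md² = 0.074470 + 0.14894 = 0.22341 kg·m².
T = 2π√(I/(mgd)) = 2π√(0.22341/(7.982 × 9.803 × 0.1366)) = 0.9084 s.

0.9084 s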